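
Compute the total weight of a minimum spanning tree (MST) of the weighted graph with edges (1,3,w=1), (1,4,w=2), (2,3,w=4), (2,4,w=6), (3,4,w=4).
7 (MST edges: (1,3,w=1), (1,4,w=2), (2,3,w=4); sum of weights 1 + 2 + 4 = 7)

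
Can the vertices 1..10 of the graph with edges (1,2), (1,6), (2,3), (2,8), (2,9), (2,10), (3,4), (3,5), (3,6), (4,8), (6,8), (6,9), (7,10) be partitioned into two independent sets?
Yes. Partition: {1, 3, 8, 9, 10}, {2, 4, 5, 6, 7}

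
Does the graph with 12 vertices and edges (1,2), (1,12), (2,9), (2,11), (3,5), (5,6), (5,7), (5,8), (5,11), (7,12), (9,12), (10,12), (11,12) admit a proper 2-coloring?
Yes. Partition: {1, 3, 4, 6, 7, 8, 9, 10, 11}, {2, 5, 12}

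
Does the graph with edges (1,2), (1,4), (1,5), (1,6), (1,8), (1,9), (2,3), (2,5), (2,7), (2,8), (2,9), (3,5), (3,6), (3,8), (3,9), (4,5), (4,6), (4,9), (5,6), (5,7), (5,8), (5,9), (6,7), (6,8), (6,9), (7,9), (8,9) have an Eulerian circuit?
No (2 vertices have odd degree: {3, 6}; Eulerian circuit requires 0)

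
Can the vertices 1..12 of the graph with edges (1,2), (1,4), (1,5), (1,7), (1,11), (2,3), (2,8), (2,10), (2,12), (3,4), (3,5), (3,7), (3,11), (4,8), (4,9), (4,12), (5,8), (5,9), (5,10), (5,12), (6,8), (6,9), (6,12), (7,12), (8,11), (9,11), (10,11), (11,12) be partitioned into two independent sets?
Yes. Partition: {1, 3, 8, 9, 10, 12}, {2, 4, 5, 6, 7, 11}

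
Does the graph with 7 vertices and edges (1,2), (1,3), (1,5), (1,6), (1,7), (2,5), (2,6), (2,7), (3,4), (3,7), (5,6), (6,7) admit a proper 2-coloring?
No (odd cycle of length 3: 6 -> 1 -> 2 -> 6)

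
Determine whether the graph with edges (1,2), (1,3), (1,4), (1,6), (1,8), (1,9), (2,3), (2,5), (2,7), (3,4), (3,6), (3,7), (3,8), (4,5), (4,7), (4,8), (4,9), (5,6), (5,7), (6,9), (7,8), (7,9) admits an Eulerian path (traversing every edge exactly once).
Yes — and in fact it has an Eulerian circuit (the graph is connected and all 9 vertices have even degree)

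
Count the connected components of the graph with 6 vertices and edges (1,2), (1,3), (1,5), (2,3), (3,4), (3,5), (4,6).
1 (components: {1, 2, 3, 4, 5, 6})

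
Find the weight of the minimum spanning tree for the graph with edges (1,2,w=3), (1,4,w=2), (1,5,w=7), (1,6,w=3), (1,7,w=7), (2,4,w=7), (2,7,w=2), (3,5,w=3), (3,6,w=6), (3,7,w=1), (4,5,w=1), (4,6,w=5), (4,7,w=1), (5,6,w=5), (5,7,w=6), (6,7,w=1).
8 (MST edges: (1,4,w=2), (2,7,w=2), (3,7,w=1), (4,5,w=1), (4,7,w=1), (6,7,w=1); sum of weights 2 + 2 + 1 + 1 + 1 + 1 = 8)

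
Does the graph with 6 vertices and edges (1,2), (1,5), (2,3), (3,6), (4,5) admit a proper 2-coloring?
Yes. Partition: {1, 3, 4}, {2, 5, 6}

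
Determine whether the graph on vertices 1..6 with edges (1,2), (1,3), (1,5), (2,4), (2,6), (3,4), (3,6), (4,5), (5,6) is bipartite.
Yes. Partition: {1, 4, 6}, {2, 3, 5}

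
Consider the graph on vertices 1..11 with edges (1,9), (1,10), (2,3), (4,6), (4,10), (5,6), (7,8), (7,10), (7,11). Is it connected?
No, it has 2 components: {1, 4, 5, 6, 7, 8, 9, 10, 11}, {2, 3}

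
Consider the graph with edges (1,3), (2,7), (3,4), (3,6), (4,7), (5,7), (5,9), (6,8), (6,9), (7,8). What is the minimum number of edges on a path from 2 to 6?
3 (path: 2 -> 7 -> 8 -> 6, 3 edges)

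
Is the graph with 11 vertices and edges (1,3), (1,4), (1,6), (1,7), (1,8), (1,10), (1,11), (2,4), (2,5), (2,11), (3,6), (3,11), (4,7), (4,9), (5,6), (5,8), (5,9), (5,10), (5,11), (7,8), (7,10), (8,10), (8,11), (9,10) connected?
Yes (BFS from 1 visits [1, 3, 4, 6, 7, 8, 10, 11, 2, 9, 5] — all 11 vertices reached)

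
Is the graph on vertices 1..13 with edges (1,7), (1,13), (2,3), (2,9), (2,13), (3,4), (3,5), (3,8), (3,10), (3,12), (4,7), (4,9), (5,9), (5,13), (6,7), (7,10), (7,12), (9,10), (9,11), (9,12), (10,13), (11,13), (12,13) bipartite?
Yes. Partition: {1, 2, 4, 5, 6, 8, 10, 11, 12}, {3, 7, 9, 13}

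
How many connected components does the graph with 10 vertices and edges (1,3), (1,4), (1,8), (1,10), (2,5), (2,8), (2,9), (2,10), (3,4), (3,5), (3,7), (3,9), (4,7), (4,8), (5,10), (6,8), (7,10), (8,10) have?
1 (components: {1, 2, 3, 4, 5, 6, 7, 8, 9, 10})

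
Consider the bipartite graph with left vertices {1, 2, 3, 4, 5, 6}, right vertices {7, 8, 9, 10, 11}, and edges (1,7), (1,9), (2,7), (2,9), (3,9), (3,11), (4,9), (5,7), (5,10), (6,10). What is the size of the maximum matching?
4 (matching: (1,9), (2,7), (3,11), (5,10); upper bound min(|L|,|R|) = min(6,5) = 5)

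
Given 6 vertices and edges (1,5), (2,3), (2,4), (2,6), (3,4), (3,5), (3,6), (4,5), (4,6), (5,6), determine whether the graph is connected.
Yes (BFS from 1 visits [1, 5, 3, 4, 6, 2] — all 6 vertices reached)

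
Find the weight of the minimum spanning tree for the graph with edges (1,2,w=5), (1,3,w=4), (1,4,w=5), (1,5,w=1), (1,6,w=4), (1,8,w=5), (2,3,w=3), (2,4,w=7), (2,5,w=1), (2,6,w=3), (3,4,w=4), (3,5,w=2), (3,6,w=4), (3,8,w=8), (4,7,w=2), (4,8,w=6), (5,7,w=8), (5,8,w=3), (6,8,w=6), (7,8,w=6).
16 (MST edges: (1,5,w=1), (2,5,w=1), (2,6,w=3), (3,4,w=4), (3,5,w=2), (4,7,w=2), (5,8,w=3); sum of weights 1 + 1 + 3 + 4 + 2 + 2 + 3 = 16)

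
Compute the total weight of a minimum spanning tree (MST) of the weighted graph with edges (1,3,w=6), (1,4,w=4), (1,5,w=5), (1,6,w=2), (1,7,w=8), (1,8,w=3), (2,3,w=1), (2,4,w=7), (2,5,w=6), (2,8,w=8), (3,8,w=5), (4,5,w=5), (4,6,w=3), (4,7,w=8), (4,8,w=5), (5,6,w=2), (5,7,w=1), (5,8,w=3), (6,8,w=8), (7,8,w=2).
16 (MST edges: (1,6,w=2), (2,3,w=1), (3,8,w=5), (4,6,w=3), (5,6,w=2), (5,7,w=1), (7,8,w=2); sum of weights 2 + 1 + 5 + 3 + 2 + 1 + 2 = 16)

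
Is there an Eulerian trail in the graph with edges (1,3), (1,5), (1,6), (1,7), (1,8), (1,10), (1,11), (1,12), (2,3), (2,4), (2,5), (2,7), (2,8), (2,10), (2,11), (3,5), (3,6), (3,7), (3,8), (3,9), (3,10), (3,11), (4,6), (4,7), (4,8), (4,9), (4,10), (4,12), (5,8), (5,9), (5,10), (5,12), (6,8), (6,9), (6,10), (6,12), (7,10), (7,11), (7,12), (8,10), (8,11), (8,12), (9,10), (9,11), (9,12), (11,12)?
No (10 vertices have odd degree: {2, 3, 4, 5, 6, 7, 8, 9, 10, 11}; Eulerian path requires 0 or 2)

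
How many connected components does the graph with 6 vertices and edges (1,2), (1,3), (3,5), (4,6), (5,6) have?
1 (components: {1, 2, 3, 4, 5, 6})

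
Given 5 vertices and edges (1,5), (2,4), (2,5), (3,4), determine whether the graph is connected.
Yes (BFS from 1 visits [1, 5, 2, 4, 3] — all 5 vertices reached)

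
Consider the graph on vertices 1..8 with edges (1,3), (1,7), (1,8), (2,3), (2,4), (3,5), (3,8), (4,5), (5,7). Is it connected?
No, it has 2 components: {1, 2, 3, 4, 5, 7, 8}, {6}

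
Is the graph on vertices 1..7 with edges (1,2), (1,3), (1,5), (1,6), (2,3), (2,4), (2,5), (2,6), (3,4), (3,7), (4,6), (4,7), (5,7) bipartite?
No (odd cycle of length 3: 2 -> 1 -> 5 -> 2)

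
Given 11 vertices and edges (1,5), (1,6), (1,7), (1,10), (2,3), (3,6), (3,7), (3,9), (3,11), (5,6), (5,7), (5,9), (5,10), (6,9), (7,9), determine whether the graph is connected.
No, it has 3 components: {1, 2, 3, 5, 6, 7, 9, 10, 11}, {4}, {8}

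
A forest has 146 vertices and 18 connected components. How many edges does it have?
128 (Each of the 18 component trees on V_i vertices has V_i - 1 edges; summing gives V - C = 146 - 18 = 128)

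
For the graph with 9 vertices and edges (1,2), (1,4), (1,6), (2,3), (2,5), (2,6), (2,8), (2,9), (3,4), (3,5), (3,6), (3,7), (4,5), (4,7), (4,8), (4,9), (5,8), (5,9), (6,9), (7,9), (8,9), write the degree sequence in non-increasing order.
[6, 6, 6, 5, 5, 4, 4, 3, 3] (degrees: deg(1)=3, deg(2)=6, deg(3)=5, deg(4)=6, deg(5)=5, deg(6)=4, deg(7)=3, deg(8)=4, deg(9)=6)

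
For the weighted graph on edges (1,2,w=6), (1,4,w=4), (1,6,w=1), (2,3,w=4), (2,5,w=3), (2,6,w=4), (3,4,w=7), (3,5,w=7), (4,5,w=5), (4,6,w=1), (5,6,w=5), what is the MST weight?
13 (MST edges: (1,6,w=1), (2,3,w=4), (2,5,w=3), (2,6,w=4), (4,6,w=1); sum of weights 1 + 4 + 3 + 4 + 1 = 13)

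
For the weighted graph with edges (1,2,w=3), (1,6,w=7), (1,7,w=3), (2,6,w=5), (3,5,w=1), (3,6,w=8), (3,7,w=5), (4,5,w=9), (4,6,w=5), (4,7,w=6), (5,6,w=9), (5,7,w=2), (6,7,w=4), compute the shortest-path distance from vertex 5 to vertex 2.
8 (path: 5 -> 7 -> 1 -> 2; weights 2 + 3 + 3 = 8)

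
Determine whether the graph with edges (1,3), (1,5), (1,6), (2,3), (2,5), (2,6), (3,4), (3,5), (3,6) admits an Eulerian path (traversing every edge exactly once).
No (6 vertices have odd degree: {1, 2, 3, 4, 5, 6}; Eulerian path requires 0 or 2)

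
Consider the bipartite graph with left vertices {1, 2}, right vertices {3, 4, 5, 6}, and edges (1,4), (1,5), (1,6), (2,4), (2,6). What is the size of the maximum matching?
2 (matching: (1,5), (2,6); upper bound min(|L|,|R|) = min(2,4) = 2)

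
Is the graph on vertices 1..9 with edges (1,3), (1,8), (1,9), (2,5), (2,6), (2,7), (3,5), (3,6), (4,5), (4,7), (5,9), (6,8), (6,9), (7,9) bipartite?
Yes. Partition: {1, 5, 6, 7}, {2, 3, 4, 8, 9}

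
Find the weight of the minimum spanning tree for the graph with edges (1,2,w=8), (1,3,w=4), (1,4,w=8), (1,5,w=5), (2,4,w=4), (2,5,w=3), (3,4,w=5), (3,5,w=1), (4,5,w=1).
9 (MST edges: (1,3,w=4), (2,5,w=3), (3,5,w=1), (4,5,w=1); sum of weights 4 + 3 + 1 + 1 = 9)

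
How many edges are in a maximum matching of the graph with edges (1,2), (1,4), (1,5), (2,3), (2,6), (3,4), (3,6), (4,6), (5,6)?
3 (matching: (1,5), (2,3), (4,6); upper bound floor(n/2) = floor(6/2) = 3)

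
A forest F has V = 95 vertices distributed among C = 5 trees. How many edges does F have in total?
90 (Each of the 5 component trees on V_i vertices has V_i - 1 edges; summing gives V - C = 95 - 5 = 90)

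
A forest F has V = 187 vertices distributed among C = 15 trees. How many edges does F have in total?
172 (Each of the 15 component trees on V_i vertices has V_i - 1 edges; summing gives V - C = 187 - 15 = 172)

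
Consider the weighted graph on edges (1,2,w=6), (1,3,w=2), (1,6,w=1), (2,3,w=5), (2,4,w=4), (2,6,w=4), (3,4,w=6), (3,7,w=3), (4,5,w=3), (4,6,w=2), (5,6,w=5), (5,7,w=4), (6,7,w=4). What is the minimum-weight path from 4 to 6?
2 (path: 4 -> 6; weights 2 = 2)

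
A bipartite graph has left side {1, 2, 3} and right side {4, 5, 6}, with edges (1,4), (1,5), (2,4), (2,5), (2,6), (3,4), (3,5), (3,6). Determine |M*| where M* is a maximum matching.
3 (matching: (1,5), (2,6), (3,4); upper bound min(|L|,|R|) = min(3,3) = 3)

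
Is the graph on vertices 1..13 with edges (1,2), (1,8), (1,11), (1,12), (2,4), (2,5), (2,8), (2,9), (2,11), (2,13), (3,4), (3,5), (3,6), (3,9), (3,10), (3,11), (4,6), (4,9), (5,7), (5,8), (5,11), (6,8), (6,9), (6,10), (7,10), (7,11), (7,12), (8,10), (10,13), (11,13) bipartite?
No (odd cycle of length 3: 8 -> 1 -> 2 -> 8)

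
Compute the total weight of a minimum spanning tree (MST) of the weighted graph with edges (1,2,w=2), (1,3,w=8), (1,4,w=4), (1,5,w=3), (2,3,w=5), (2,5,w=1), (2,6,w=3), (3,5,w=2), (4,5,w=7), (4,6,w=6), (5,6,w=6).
12 (MST edges: (1,2,w=2), (1,4,w=4), (2,5,w=1), (2,6,w=3), (3,5,w=2); sum of weights 2 + 4 + 1 + 3 + 2 = 12)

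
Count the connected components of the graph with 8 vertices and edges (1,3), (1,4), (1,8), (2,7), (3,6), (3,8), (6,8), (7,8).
2 (components: {1, 2, 3, 4, 6, 7, 8}, {5})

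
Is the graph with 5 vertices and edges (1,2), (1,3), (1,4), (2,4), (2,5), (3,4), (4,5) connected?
Yes (BFS from 1 visits [1, 2, 3, 4, 5] — all 5 vertices reached)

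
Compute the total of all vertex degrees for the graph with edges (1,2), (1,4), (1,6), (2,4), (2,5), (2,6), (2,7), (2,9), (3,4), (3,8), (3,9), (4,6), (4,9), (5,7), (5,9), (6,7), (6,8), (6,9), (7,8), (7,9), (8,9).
42 (handshake: sum of degrees = 2|E| = 2 x 21 = 42)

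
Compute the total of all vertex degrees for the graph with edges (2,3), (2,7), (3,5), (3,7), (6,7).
10 (handshake: sum of degrees = 2|E| = 2 x 5 = 10)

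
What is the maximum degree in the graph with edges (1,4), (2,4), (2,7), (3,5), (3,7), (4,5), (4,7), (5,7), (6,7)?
5 (attained at vertex 7)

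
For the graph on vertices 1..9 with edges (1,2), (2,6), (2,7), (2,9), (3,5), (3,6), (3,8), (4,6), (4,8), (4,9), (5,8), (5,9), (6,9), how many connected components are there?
1 (components: {1, 2, 3, 4, 5, 6, 7, 8, 9})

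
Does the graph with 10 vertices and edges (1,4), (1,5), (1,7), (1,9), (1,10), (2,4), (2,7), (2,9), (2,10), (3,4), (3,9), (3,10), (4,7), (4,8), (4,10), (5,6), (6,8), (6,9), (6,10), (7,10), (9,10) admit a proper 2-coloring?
No (odd cycle of length 3: 9 -> 1 -> 10 -> 9)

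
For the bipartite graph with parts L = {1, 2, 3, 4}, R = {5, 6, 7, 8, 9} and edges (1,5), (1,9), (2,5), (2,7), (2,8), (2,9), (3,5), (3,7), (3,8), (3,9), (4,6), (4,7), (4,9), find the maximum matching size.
4 (matching: (1,9), (2,8), (3,7), (4,6); upper bound min(|L|,|R|) = min(4,5) = 4)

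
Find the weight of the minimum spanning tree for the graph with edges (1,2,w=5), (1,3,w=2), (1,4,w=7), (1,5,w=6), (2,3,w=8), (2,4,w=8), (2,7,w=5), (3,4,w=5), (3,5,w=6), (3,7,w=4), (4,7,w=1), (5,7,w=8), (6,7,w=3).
21 (MST edges: (1,2,w=5), (1,3,w=2), (1,5,w=6), (3,7,w=4), (4,7,w=1), (6,7,w=3); sum of weights 5 + 2 + 6 + 4 + 1 + 3 = 21)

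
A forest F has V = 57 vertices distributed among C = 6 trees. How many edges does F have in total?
51 (Each of the 6 component trees on V_i vertices has V_i - 1 edges; summing gives V - C = 57 - 6 = 51)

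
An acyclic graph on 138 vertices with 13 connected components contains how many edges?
125 (Each of the 13 component trees on V_i vertices has V_i - 1 edges; summing gives V - C = 138 - 13 = 125)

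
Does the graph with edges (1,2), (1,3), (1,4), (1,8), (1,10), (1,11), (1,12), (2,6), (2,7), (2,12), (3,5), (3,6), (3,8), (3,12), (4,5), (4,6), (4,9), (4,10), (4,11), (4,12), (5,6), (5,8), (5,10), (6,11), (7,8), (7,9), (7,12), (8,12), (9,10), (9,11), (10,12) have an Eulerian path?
No (8 vertices have odd degree: {1, 3, 4, 5, 6, 8, 10, 12}; Eulerian path requires 0 or 2)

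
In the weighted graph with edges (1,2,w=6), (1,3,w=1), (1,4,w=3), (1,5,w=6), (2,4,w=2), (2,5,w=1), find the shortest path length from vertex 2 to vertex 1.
5 (path: 2 -> 4 -> 1; weights 2 + 3 = 5)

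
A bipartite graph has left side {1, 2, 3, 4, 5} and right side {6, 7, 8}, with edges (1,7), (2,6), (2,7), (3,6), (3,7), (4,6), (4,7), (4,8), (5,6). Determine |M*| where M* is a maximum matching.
3 (matching: (1,7), (2,6), (4,8); upper bound min(|L|,|R|) = min(5,3) = 3)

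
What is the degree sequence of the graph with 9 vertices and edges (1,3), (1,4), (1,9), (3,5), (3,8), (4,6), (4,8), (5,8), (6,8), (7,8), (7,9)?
[5, 3, 3, 3, 2, 2, 2, 2, 0] (degrees: deg(1)=3, deg(2)=0, deg(3)=3, deg(4)=3, deg(5)=2, deg(6)=2, deg(7)=2, deg(8)=5, deg(9)=2)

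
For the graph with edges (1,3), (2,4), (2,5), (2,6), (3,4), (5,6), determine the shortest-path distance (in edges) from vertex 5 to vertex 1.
4 (path: 5 -> 2 -> 4 -> 3 -> 1, 4 edges)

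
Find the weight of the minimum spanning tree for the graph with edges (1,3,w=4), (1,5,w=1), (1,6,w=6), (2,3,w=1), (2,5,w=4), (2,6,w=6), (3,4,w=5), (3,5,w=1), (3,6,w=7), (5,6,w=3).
11 (MST edges: (1,5,w=1), (2,3,w=1), (3,4,w=5), (3,5,w=1), (5,6,w=3); sum of weights 1 + 1 + 5 + 1 + 3 = 11)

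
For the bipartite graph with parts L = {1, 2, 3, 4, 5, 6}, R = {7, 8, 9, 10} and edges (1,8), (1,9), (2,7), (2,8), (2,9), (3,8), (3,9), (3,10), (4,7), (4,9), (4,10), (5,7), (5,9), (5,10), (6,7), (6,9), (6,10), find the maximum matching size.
4 (matching: (1,9), (2,8), (3,10), (4,7); upper bound min(|L|,|R|) = min(6,4) = 4)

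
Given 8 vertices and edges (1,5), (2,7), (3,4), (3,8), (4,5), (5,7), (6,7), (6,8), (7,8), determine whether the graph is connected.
Yes (BFS from 1 visits [1, 5, 4, 7, 3, 2, 6, 8] — all 8 vertices reached)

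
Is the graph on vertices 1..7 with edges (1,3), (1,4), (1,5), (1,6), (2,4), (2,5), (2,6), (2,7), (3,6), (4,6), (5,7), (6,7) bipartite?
No (odd cycle of length 3: 6 -> 1 -> 3 -> 6)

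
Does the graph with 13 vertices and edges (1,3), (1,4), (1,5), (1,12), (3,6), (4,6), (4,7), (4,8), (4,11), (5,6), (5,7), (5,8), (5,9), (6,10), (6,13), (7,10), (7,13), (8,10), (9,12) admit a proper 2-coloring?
Yes. Partition: {1, 2, 6, 7, 8, 9, 11}, {3, 4, 5, 10, 12, 13}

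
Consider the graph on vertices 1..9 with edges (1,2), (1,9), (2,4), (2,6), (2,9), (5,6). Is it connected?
No, it has 4 components: {1, 2, 4, 5, 6, 9}, {3}, {7}, {8}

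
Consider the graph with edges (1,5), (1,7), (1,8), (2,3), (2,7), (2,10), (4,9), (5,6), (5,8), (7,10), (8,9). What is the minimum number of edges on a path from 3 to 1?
3 (path: 3 -> 2 -> 7 -> 1, 3 edges)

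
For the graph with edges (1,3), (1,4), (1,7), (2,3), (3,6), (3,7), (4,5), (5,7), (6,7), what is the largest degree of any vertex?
4 (attained at vertices 3, 7)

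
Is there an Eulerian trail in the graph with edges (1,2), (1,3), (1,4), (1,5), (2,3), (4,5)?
Yes — and in fact it has an Eulerian circuit (the graph is connected and all 5 vertices have even degree)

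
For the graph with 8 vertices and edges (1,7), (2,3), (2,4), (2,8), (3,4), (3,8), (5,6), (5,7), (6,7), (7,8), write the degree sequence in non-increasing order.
[4, 3, 3, 3, 2, 2, 2, 1] (degrees: deg(1)=1, deg(2)=3, deg(3)=3, deg(4)=2, deg(5)=2, deg(6)=2, deg(7)=4, deg(8)=3)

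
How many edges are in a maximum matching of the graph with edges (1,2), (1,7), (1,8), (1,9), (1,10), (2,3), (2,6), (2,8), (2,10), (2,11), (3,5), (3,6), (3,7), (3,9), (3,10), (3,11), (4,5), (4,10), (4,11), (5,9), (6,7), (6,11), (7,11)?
5 (matching: (1,9), (2,8), (3,10), (4,11), (6,7); upper bound floor(n/2) = floor(11/2) = 5)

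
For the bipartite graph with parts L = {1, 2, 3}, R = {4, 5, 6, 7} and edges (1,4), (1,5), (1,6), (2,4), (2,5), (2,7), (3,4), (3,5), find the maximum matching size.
3 (matching: (1,6), (2,7), (3,5); upper bound min(|L|,|R|) = min(3,4) = 3)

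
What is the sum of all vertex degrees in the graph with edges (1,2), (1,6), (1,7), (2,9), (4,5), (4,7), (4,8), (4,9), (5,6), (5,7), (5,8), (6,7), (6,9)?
26 (handshake: sum of degrees = 2|E| = 2 x 13 = 26)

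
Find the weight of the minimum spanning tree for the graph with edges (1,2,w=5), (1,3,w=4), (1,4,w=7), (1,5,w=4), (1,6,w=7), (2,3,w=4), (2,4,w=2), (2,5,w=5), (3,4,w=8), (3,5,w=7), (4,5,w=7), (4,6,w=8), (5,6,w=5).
19 (MST edges: (1,3,w=4), (1,5,w=4), (2,3,w=4), (2,4,w=2), (5,6,w=5); sum of weights 4 + 4 + 4 + 2 + 5 = 19)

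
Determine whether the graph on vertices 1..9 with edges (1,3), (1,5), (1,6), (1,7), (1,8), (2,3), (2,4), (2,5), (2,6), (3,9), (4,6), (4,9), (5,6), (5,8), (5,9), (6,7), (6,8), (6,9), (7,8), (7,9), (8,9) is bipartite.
No (odd cycle of length 3: 5 -> 1 -> 6 -> 5)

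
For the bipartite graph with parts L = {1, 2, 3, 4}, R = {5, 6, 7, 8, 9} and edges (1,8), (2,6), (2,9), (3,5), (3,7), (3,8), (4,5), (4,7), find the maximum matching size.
4 (matching: (1,8), (2,9), (3,7), (4,5); upper bound min(|L|,|R|) = min(4,5) = 4)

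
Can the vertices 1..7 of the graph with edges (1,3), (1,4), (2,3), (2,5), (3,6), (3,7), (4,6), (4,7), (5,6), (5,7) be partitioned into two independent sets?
Yes. Partition: {1, 2, 6, 7}, {3, 4, 5}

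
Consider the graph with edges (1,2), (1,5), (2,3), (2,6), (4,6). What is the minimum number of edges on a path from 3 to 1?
2 (path: 3 -> 2 -> 1, 2 edges)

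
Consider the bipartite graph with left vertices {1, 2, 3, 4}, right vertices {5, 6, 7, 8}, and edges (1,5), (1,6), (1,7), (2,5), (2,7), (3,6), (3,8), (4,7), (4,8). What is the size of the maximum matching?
4 (matching: (1,7), (2,5), (3,6), (4,8); upper bound min(|L|,|R|) = min(4,4) = 4)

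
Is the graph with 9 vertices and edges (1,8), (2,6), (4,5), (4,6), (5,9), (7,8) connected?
No, it has 3 components: {1, 7, 8}, {2, 4, 5, 6, 9}, {3}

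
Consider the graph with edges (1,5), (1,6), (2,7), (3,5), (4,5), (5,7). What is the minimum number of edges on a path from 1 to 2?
3 (path: 1 -> 5 -> 7 -> 2, 3 edges)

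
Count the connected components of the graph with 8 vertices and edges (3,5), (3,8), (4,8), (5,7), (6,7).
3 (components: {1}, {2}, {3, 4, 5, 6, 7, 8})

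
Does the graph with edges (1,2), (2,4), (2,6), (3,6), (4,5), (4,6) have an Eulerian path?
No (6 vertices have odd degree: {1, 2, 3, 4, 5, 6}; Eulerian path requires 0 or 2)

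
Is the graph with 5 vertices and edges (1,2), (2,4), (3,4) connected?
No, it has 2 components: {1, 2, 3, 4}, {5}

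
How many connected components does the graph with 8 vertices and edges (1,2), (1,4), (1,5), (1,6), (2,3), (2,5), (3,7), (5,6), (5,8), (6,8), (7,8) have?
1 (components: {1, 2, 3, 4, 5, 6, 7, 8})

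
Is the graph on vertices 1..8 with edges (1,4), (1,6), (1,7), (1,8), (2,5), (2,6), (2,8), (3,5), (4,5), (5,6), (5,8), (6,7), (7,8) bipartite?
No (odd cycle of length 3: 6 -> 1 -> 7 -> 6)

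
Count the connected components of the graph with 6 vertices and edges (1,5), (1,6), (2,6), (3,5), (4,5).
1 (components: {1, 2, 3, 4, 5, 6})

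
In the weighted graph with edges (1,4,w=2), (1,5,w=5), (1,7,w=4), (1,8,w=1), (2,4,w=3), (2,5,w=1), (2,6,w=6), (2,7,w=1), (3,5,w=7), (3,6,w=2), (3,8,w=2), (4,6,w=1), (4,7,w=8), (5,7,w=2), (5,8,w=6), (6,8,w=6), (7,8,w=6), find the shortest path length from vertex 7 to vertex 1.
4 (path: 7 -> 1; weights 4 = 4)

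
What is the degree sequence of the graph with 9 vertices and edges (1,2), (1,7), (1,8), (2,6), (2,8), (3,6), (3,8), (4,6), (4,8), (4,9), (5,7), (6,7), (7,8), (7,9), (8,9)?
[6, 5, 4, 3, 3, 3, 3, 2, 1] (degrees: deg(1)=3, deg(2)=3, deg(3)=2, deg(4)=3, deg(5)=1, deg(6)=4, deg(7)=5, deg(8)=6, deg(9)=3)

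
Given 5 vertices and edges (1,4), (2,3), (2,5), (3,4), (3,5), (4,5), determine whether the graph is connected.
Yes (BFS from 1 visits [1, 4, 3, 5, 2] — all 5 vertices reached)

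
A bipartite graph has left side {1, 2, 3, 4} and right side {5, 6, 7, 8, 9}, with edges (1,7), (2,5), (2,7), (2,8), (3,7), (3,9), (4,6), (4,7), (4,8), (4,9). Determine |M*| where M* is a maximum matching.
4 (matching: (1,7), (2,8), (3,9), (4,6); upper bound min(|L|,|R|) = min(4,5) = 4)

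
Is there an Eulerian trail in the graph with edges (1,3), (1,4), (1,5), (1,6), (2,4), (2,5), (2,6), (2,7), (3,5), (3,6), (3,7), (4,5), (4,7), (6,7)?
Yes — and in fact it has an Eulerian circuit (the graph is connected and all 7 vertices have even degree)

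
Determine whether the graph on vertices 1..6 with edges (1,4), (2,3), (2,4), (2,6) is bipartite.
Yes. Partition: {1, 2, 5}, {3, 4, 6}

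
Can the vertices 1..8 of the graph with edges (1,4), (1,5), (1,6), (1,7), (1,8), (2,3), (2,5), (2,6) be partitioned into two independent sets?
Yes. Partition: {1, 2}, {3, 4, 5, 6, 7, 8}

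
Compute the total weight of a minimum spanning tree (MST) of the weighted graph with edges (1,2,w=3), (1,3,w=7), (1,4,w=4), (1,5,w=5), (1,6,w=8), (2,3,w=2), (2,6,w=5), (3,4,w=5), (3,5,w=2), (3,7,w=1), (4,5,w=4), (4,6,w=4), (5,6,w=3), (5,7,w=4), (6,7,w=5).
15 (MST edges: (1,2,w=3), (1,4,w=4), (2,3,w=2), (3,5,w=2), (3,7,w=1), (5,6,w=3); sum of weights 3 + 4 + 2 + 2 + 1 + 3 = 15)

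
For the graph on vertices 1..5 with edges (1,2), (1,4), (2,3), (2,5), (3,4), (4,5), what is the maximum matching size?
2 (matching: (2,5), (3,4); upper bound floor(n/2) = floor(5/2) = 2)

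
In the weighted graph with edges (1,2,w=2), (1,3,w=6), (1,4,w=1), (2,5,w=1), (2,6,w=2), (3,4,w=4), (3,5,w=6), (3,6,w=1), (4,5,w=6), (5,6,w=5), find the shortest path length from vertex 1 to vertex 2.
2 (path: 1 -> 2; weights 2 = 2)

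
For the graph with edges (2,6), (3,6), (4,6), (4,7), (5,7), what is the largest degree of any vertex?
3 (attained at vertex 6)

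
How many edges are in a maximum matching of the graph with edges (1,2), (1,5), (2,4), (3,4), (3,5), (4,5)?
2 (matching: (2,4), (3,5); upper bound floor(n/2) = floor(5/2) = 2)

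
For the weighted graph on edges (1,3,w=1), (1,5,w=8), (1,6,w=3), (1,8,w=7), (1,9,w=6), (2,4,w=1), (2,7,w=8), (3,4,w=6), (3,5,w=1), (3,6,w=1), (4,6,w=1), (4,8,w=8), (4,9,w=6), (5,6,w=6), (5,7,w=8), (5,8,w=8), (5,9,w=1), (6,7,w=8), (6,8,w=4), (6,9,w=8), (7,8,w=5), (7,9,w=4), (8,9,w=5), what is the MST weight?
14 (MST edges: (1,3,w=1), (2,4,w=1), (3,5,w=1), (3,6,w=1), (4,6,w=1), (5,9,w=1), (6,8,w=4), (7,9,w=4); sum of weights 1 + 1 + 1 + 1 + 1 + 1 + 4 + 4 = 14)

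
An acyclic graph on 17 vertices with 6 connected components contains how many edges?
11 (Each of the 6 component trees on V_i vertices has V_i - 1 edges; summing gives V - C = 17 - 6 = 11)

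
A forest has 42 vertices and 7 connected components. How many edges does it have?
35 (Each of the 7 component trees on V_i vertices has V_i - 1 edges; summing gives V - C = 42 - 7 = 35)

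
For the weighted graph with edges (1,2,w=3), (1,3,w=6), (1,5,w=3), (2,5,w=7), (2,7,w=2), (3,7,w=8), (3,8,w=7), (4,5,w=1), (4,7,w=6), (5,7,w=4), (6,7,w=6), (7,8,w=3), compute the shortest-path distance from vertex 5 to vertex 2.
6 (path: 5 -> 1 -> 2; weights 3 + 3 = 6)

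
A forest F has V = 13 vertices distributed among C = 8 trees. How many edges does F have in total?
5 (Each of the 8 component trees on V_i vertices has V_i - 1 edges; summing gives V - C = 13 - 8 = 5)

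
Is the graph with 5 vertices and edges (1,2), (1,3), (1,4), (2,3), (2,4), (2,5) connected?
Yes (BFS from 1 visits [1, 2, 3, 4, 5] — all 5 vertices reached)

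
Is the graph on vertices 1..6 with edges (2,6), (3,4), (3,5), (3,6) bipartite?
Yes. Partition: {1, 2, 3}, {4, 5, 6}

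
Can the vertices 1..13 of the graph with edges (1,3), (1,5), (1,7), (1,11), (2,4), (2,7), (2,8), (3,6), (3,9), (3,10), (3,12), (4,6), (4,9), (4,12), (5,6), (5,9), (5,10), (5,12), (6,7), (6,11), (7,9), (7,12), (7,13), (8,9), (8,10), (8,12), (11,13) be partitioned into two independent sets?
Yes. Partition: {1, 2, 6, 9, 10, 12, 13}, {3, 4, 5, 7, 8, 11}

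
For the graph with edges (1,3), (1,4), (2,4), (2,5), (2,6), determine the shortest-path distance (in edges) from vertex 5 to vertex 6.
2 (path: 5 -> 2 -> 6, 2 edges)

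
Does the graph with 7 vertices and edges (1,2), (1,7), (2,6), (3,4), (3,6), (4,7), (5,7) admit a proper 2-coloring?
Yes. Partition: {1, 4, 5, 6}, {2, 3, 7}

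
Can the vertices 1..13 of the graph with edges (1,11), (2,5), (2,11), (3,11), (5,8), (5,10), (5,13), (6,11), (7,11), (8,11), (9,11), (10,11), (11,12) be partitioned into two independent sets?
Yes. Partition: {1, 2, 3, 4, 6, 7, 8, 9, 10, 12, 13}, {5, 11}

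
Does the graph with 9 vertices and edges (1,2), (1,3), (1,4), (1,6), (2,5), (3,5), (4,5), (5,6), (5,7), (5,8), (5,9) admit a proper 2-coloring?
Yes. Partition: {1, 5}, {2, 3, 4, 6, 7, 8, 9}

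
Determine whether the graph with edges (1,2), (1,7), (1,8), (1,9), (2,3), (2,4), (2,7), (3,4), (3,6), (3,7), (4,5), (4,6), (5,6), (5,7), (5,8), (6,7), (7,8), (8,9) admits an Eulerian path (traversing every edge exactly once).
Yes — and in fact it has an Eulerian circuit (the graph is connected and all 9 vertices have even degree)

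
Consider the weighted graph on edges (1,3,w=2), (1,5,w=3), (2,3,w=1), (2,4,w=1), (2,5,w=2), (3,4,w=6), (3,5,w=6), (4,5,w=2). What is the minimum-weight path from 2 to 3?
1 (path: 2 -> 3; weights 1 = 1)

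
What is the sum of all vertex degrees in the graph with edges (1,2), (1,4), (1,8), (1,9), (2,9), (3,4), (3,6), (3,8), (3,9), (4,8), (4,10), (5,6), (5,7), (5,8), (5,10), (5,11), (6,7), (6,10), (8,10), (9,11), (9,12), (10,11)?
44 (handshake: sum of degrees = 2|E| = 2 x 22 = 44)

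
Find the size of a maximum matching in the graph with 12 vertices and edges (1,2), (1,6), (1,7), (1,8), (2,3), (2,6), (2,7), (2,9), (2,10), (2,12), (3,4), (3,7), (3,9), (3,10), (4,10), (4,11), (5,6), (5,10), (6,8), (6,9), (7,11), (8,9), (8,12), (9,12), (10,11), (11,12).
6 (matching: (1,8), (2,6), (3,7), (4,11), (5,10), (9,12); upper bound floor(n/2) = floor(12/2) = 6)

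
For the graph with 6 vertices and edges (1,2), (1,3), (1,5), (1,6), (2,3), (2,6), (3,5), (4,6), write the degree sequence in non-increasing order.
[4, 3, 3, 3, 2, 1] (degrees: deg(1)=4, deg(2)=3, deg(3)=3, deg(4)=1, deg(5)=2, deg(6)=3)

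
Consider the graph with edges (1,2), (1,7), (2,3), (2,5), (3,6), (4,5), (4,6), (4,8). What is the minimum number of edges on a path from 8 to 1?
4 (path: 8 -> 4 -> 5 -> 2 -> 1, 4 edges)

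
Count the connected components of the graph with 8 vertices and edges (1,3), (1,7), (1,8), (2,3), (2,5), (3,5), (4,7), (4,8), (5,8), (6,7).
1 (components: {1, 2, 3, 4, 5, 6, 7, 8})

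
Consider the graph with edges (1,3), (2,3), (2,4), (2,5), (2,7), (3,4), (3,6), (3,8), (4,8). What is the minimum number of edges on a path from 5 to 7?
2 (path: 5 -> 2 -> 7, 2 edges)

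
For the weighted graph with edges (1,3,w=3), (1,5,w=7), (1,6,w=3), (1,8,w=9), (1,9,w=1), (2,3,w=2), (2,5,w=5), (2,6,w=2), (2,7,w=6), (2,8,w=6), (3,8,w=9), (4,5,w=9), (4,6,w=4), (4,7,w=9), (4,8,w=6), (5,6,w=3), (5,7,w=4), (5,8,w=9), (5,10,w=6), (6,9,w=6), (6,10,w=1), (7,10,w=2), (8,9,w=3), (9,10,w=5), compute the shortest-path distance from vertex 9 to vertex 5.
7 (path: 9 -> 1 -> 6 -> 5; weights 1 + 3 + 3 = 7)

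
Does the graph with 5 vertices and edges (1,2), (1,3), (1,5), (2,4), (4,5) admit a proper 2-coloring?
Yes. Partition: {1, 4}, {2, 3, 5}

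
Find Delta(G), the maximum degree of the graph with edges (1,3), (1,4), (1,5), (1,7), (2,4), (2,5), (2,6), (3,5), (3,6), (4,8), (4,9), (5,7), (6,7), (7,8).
4 (attained at vertices 1, 4, 5, 7)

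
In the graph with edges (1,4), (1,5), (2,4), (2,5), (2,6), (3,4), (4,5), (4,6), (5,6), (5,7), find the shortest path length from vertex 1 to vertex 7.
2 (path: 1 -> 5 -> 7, 2 edges)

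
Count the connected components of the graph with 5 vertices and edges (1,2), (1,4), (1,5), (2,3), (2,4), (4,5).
1 (components: {1, 2, 3, 4, 5})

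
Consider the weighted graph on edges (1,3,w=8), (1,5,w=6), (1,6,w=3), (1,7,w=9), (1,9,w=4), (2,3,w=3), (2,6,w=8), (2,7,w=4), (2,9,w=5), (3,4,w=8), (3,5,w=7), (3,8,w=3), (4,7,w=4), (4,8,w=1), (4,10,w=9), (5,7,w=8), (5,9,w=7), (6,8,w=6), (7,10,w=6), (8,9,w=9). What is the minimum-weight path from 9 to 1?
4 (path: 9 -> 1; weights 4 = 4)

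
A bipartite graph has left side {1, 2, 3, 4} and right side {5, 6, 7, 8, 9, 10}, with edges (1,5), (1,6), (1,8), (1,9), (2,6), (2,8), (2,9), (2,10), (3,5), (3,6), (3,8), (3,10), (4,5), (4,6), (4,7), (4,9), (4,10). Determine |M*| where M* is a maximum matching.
4 (matching: (1,9), (2,10), (3,8), (4,7); upper bound min(|L|,|R|) = min(4,6) = 4)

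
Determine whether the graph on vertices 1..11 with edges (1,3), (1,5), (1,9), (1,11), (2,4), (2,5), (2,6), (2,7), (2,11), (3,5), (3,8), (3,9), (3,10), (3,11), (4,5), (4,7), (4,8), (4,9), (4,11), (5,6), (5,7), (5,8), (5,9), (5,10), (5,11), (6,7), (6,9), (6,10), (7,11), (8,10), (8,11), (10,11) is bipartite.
No (odd cycle of length 3: 5 -> 1 -> 3 -> 5)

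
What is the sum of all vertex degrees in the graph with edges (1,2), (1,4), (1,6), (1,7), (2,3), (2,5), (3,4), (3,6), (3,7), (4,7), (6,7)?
22 (handshake: sum of degrees = 2|E| = 2 x 11 = 22)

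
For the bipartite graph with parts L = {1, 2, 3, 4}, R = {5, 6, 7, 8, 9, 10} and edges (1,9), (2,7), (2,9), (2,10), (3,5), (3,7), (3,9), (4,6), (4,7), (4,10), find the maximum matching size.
4 (matching: (1,9), (2,10), (3,7), (4,6); upper bound min(|L|,|R|) = min(4,6) = 4)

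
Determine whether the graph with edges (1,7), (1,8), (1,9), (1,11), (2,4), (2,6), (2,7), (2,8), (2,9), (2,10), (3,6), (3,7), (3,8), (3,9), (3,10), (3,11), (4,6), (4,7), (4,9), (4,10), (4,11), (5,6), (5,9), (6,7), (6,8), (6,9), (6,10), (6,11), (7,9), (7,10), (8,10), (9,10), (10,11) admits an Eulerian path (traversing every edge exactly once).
No (4 vertices have odd degree: {6, 7, 8, 11}; Eulerian path requires 0 or 2)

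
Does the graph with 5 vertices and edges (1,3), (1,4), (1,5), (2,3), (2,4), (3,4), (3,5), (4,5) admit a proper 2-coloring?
No (odd cycle of length 3: 3 -> 1 -> 5 -> 3)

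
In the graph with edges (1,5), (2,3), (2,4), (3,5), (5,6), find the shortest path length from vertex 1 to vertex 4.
4 (path: 1 -> 5 -> 3 -> 2 -> 4, 4 edges)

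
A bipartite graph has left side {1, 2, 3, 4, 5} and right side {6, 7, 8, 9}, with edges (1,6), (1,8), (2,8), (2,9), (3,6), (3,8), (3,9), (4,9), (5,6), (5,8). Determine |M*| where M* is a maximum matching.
3 (matching: (1,8), (2,9), (3,6); upper bound min(|L|,|R|) = min(5,4) = 4)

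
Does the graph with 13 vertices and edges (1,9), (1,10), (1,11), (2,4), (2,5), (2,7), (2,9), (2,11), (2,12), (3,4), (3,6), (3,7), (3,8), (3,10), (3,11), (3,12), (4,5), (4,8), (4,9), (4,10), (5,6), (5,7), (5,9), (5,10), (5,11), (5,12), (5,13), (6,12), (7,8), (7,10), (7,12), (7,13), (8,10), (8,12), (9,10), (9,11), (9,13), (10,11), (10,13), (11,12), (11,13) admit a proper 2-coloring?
No (odd cycle of length 3: 10 -> 1 -> 9 -> 10)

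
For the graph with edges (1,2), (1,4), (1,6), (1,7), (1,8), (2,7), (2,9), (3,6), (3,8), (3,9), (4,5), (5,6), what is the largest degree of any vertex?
5 (attained at vertex 1)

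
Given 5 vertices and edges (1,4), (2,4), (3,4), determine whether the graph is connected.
No, it has 2 components: {1, 2, 3, 4}, {5}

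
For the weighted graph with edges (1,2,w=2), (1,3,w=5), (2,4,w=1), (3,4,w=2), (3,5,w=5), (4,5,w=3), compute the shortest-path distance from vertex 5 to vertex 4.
3 (path: 5 -> 4; weights 3 = 3)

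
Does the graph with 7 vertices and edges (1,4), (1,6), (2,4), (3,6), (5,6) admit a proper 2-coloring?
Yes. Partition: {1, 2, 3, 5, 7}, {4, 6}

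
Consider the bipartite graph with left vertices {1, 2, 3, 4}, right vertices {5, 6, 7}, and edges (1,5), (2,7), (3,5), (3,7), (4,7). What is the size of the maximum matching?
2 (matching: (1,5), (2,7); upper bound min(|L|,|R|) = min(4,3) = 3)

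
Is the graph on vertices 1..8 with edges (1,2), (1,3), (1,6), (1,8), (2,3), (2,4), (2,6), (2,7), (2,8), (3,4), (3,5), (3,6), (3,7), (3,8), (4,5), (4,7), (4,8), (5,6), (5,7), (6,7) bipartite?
No (odd cycle of length 3: 3 -> 1 -> 2 -> 3)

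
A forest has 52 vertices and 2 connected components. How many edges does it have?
50 (Each of the 2 component trees on V_i vertices has V_i - 1 edges; summing gives V - C = 52 - 2 = 50)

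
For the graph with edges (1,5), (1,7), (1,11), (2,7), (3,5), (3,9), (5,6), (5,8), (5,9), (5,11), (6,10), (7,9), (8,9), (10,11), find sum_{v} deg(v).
28 (handshake: sum of degrees = 2|E| = 2 x 14 = 28)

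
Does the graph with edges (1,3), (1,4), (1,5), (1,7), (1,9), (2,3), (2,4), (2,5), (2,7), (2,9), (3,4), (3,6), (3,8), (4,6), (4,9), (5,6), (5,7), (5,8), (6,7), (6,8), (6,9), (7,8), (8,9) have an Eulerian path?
No (8 vertices have odd degree: {1, 2, 3, 4, 5, 7, 8, 9}; Eulerian path requires 0 or 2)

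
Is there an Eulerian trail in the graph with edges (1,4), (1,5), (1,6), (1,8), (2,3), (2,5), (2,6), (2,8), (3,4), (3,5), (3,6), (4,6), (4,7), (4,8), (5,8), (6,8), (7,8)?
Yes (the graph is connected and exactly 2 vertices have odd degree: {4, 6}; any Eulerian path must start and end at those)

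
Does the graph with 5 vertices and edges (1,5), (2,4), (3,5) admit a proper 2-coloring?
Yes. Partition: {1, 2, 3}, {4, 5}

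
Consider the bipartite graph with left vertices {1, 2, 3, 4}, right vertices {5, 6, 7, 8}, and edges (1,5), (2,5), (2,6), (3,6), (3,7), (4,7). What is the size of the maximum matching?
3 (matching: (1,5), (2,6), (3,7); upper bound min(|L|,|R|) = min(4,4) = 4)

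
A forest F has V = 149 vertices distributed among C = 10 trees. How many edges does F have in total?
139 (Each of the 10 component trees on V_i vertices has V_i - 1 edges; summing gives V - C = 149 - 10 = 139)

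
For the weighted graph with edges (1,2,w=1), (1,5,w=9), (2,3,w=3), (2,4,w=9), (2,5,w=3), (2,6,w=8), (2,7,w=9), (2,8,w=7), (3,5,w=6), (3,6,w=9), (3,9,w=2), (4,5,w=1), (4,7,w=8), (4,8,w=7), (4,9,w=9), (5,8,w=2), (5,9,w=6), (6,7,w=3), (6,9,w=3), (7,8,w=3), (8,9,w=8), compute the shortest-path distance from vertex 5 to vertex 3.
6 (path: 5 -> 3; weights 6 = 6)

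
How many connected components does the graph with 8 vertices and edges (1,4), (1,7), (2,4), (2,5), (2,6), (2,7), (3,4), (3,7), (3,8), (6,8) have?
1 (components: {1, 2, 3, 4, 5, 6, 7, 8})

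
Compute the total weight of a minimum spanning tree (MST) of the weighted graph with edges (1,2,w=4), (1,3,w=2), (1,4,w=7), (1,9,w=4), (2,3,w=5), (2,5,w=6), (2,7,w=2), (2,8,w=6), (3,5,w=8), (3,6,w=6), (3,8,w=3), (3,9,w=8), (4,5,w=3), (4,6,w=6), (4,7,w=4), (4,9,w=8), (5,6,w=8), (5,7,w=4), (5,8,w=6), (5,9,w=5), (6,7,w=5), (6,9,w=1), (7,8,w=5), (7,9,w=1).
20 (MST edges: (1,2,w=4), (1,3,w=2), (2,7,w=2), (3,8,w=3), (4,5,w=3), (4,7,w=4), (6,9,w=1), (7,9,w=1); sum of weights 4 + 2 + 2 + 3 + 3 + 4 + 1 + 1 = 20)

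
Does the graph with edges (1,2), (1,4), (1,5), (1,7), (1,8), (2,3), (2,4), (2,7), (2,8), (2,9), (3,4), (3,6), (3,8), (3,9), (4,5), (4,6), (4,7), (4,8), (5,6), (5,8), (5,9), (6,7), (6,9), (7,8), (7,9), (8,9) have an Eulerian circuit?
No (6 vertices have odd degree: {1, 3, 4, 5, 6, 8}; Eulerian circuit requires 0)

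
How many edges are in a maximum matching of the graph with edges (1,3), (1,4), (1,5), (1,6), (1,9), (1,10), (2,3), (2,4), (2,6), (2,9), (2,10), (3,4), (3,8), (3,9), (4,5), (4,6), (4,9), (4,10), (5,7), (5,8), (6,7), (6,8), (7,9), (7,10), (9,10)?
5 (matching: (1,6), (2,10), (3,4), (5,8), (7,9); upper bound floor(n/2) = floor(10/2) = 5)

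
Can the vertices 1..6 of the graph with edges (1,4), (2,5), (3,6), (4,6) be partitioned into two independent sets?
Yes. Partition: {1, 2, 6}, {3, 4, 5}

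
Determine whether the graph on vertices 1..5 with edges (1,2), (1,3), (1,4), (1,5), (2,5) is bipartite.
No (odd cycle of length 3: 5 -> 1 -> 2 -> 5)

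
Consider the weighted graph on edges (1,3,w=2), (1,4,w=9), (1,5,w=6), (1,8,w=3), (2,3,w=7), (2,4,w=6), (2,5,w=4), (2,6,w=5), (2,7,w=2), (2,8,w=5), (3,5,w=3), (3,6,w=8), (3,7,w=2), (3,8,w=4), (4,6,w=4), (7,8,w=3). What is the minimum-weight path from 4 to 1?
9 (path: 4 -> 1; weights 9 = 9)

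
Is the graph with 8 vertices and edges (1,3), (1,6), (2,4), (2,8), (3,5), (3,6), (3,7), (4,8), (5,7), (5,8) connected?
Yes (BFS from 1 visits [1, 3, 6, 5, 7, 8, 2, 4] — all 8 vertices reached)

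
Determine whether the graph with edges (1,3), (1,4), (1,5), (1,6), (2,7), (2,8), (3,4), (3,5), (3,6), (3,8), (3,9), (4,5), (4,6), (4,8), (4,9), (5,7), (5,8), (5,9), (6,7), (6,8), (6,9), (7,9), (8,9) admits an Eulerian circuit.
Yes (the graph is connected and all 9 vertices have even degree)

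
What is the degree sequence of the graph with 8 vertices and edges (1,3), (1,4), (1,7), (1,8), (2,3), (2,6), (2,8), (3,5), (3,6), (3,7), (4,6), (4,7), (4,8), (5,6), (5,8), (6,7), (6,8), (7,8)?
[6, 6, 5, 5, 4, 4, 3, 3] (degrees: deg(1)=4, deg(2)=3, deg(3)=5, deg(4)=4, deg(5)=3, deg(6)=6, deg(7)=5, deg(8)=6)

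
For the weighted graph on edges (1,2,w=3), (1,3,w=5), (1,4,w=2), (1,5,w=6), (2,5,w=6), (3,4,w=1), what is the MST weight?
12 (MST edges: (1,2,w=3), (1,4,w=2), (1,5,w=6), (3,4,w=1); sum of weights 3 + 2 + 6 + 1 = 12)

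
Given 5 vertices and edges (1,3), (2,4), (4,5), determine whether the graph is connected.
No, it has 2 components: {1, 3}, {2, 4, 5}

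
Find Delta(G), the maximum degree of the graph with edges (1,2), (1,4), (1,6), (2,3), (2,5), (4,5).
3 (attained at vertices 1, 2)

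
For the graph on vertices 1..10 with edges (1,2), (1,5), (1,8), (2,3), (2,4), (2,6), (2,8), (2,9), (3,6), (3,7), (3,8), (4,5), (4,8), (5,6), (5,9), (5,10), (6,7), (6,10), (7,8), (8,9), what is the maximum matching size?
5 (matching: (1,5), (2,4), (3,7), (6,10), (8,9); upper bound floor(n/2) = floor(10/2) = 5)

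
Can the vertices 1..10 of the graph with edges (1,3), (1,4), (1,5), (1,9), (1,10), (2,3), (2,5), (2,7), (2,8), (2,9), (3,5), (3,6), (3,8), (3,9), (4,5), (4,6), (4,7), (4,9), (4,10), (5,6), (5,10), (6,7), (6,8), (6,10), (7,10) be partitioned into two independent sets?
No (odd cycle of length 3: 3 -> 1 -> 9 -> 3)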